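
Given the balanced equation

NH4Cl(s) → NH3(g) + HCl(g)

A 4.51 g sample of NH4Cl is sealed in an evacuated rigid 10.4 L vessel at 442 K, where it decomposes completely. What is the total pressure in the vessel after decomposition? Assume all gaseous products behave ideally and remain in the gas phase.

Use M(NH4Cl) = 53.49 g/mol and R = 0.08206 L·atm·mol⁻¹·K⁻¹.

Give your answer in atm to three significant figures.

n(NH4Cl) = 4.51 / 53.49 = 0.08431 mol
n(gas produced) = (2/1) × 0.08431 = 0.1686 mol
P = nRT/V = 0.1686 × 0.08206 × 442 / 10.4 = 0.5880 atm

0.588 atm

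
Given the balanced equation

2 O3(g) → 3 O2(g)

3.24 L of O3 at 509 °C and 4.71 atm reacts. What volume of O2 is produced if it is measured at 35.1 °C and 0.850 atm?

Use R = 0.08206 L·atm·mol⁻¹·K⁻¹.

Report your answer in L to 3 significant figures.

10.6 L

n(O3) = PV/RT = (4.71 × 3.24) / (0.08206 × 782.15) = 0.2378 mol
n(O2) = (3/2) × 0.2378 = 0.3567 mol
V = nRT/P = 0.3567 × 0.08206 × 308.25 / 0.850 = 10.61 L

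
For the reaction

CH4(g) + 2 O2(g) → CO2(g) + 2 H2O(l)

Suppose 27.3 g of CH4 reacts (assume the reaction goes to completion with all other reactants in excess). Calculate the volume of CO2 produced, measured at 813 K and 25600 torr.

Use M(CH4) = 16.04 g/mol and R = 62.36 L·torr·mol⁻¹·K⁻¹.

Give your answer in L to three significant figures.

3.37 L

n(CH4) = 27.30 / 16.04 = 1.702 mol
n(CO2) = (1/1) × 1.702 = 1.702 mol
V = nRT/P = 1.702 × 62.36 × 813 / 25600 = 3.371 L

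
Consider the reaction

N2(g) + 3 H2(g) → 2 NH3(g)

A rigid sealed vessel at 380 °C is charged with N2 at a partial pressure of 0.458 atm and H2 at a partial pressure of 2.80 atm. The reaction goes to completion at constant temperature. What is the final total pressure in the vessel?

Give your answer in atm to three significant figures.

With V and T fixed, P_i ∝ n_i, so the mole ratios apply directly to partial pressures at 380 °C.
P(H2) required for 0.458 atm of N2 = (3/1) × 0.458 = 1.374 atm; available 2.80 atm, so N2 is limiting.
P(H2) remaining = 2.80 − (3/1) × 0.458 = 1.426 atm
P(gaseous products) = (2)/1 × 0.458 = 0.9160 atm
P_total at 380 °C = 1.426 + 0.9160 = 2.342 atm

2.34 atm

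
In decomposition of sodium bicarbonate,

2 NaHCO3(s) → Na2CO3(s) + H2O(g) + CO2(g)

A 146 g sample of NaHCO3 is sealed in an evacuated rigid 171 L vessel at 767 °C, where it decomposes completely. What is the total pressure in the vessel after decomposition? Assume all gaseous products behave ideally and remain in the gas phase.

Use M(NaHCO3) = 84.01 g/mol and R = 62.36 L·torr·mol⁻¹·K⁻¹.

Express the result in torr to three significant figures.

659 torr

n(NaHCO3) = 146 / 84.01 = 1.738 mol
n(gas produced) = (2/2) × 1.738 = 1.738 mol
P = nRT/V = 1.738 × 62.36 × 1040.15 / 171 = 659.3 torr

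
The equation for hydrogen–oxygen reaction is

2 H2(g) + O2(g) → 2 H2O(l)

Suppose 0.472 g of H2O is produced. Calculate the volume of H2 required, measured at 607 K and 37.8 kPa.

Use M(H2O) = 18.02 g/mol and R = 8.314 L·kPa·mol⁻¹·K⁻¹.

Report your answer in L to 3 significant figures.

3.50 L

n(H2O) = 0.4720 / 18.02 = 0.02619 mol
n(H2) = (2/2) × 0.02619 = 0.02619 mol
V = nRT/P = 0.02619 × 8.314 × 607 / 37.8 = 3.497 L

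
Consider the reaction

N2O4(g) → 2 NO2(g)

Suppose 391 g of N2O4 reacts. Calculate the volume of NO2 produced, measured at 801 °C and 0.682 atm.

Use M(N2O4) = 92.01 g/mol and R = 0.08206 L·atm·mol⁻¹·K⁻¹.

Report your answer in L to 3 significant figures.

1100 L

n(N2O4) = 391.0 / 92.01 = 4.250 mol
n(NO2) = (2/1) × 4.250 = 8.500 mol
V = nRT/P = 8.500 × 0.08206 × 1074.15 / 0.682 = 1099 L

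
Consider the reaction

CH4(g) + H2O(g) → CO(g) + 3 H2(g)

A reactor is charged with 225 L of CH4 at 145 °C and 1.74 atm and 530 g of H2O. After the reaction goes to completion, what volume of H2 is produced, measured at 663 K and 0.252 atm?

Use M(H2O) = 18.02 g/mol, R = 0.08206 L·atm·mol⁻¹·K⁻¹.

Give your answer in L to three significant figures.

7390 L

n(CH4) = PV/RT = (1.74 × 225) / (0.08206 × 418.15) = 11.41 mol
n(H2O) = 530 / 18.02 = 29.41 mol
For 11.41 mol CH4, stoichiometry requires (1/1) × 11.41 = 11.41 mol H2O; 29.41 mol is available, so CH4 is limiting.
n(H2) = (3/1) × 11.41 = 34.23 mol
V(H2) = nRT/P = 34.23 × 0.08206 × 663 / 0.252 = 7390 L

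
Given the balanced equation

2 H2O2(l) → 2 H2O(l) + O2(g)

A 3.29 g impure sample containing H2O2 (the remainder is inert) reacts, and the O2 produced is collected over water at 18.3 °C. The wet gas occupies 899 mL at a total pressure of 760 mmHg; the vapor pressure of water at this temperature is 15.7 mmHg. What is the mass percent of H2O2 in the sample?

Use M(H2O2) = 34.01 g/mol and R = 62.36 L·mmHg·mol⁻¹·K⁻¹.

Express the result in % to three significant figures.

76.1 %

P(O2) = 760 − 15.7 = 744.3 mmHg
n(O2) = PV/RT = (744.3 × 0.8990) / (62.36 × 291.45) = 0.03682 mol
n(H2O2) = (2/1) × 0.03682 = 0.07364 mol
m(H2O2) = 0.07364 × 34.01 = 2.504 g
%H2O2 = 2.504 / 3.29 × 100 = 76.11%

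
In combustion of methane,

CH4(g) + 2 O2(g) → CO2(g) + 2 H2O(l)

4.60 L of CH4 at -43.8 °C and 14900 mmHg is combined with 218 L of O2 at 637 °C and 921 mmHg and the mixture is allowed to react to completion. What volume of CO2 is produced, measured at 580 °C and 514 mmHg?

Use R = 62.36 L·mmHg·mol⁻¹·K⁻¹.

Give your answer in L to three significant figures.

n(CH4) = PV/RT = (14900 × 4.60) / (62.36 × 229.35) = 4.792 mol
n(O2) = PV/RT = (921 × 218) / (62.36 × 910.15) = 3.538 mol
For 4.792 mol CH4, stoichiometry requires (2/1) × 4.792 = 9.584 mol O2; 3.538 mol is available, so O2 is limiting.
n(CO2) = (1/2) × 3.538 = 1.769 mol
V(CO2) = nRT/P = 1.769 × 62.36 × 853.15 / 514 = 183.1 L

183 L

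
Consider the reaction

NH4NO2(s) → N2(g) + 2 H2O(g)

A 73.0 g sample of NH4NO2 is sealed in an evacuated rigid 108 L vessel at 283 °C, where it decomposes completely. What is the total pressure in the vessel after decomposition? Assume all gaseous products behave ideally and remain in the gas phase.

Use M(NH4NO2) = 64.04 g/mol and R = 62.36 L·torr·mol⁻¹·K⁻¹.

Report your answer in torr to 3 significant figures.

n(NH4NO2) = 73.0 / 64.04 = 1.140 mol
n(gas produced) = (3/1) × 1.140 = 3.420 mol
P = nRT/V = 3.420 × 62.36 × 556.15 / 108 = 1098 torr

1100 torr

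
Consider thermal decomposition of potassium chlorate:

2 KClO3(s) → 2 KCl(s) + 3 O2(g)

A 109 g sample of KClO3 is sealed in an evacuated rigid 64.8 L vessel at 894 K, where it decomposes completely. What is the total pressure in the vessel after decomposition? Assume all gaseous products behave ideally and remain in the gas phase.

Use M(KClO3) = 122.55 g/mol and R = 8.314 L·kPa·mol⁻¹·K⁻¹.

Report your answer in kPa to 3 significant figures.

153 kPa

n(KClO3) = 109 / 122.55 = 0.8894 mol
n(gas produced) = (3/2) × 0.8894 = 1.334 mol
P = nRT/V = 1.334 × 8.314 × 894 / 64.8 = 153.0 kPa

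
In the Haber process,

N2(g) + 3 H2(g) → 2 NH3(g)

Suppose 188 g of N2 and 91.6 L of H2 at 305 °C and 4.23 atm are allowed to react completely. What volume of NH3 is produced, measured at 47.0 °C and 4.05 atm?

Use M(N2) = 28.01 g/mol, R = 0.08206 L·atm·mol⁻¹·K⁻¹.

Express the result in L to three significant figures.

35.3 L

n(N2) = 188 / 28.01 = 6.712 mol
n(H2) = PV/RT = (4.23 × 91.6) / (0.08206 × 578.15) = 8.167 mol
For 6.712 mol N2, stoichiometry requires (3/1) × 6.712 = 20.14 mol H2; 8.167 mol is available, so H2 is limiting.
n(NH3) = (2/3) × 8.167 = 5.445 mol
V(NH3) = nRT/P = 5.445 × 0.08206 × 320.15 / 4.05 = 35.32 L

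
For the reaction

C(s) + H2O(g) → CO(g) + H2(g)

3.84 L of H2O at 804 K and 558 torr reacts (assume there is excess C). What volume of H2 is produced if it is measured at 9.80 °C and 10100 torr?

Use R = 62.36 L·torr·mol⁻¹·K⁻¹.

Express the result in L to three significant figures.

n(H2O) = PV/RT = (558 × 3.84) / (62.36 × 804) = 0.04274 mol
n(H2) = (1/1) × 0.04274 = 0.04274 mol
V = nRT/P = 0.04274 × 62.36 × 282.95 / 10100 = 0.07467 L

0.0747 L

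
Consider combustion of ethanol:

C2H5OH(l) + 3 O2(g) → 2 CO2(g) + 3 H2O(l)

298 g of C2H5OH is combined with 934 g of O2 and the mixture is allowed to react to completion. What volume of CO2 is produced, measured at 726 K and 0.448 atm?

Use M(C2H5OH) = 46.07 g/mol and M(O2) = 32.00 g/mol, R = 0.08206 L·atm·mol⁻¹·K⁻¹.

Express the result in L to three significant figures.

n(C2H5OH) = 298 / 46.07 = 6.468 mol
n(O2) = 934 / 32.00 = 29.19 mol
For 6.468 mol C2H5OH, stoichiometry requires (3/1) × 6.468 = 19.40 mol O2; 29.19 mol is available, so C2H5OH is limiting.
n(CO2) = (2/1) × 6.468 = 12.94 mol
V(CO2) = nRT/P = 12.94 × 0.08206 × 726 / 0.448 = 1721 L

1720 L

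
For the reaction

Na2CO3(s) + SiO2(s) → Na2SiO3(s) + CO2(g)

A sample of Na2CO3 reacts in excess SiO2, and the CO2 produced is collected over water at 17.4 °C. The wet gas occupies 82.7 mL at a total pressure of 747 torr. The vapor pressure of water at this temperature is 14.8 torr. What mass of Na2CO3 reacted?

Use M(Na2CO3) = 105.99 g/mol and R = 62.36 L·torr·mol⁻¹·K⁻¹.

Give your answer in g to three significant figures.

P(CO2) = 747 − 14.8 = 732.2 torr
n(CO2) = PV/RT = (732.2 × 0.08270) / (62.36 × 290.55) = 0.003342 mol
n(Na2CO3) = (1/1) × 0.003342 = 0.003342 mol
m(Na2CO3) = 0.003342 × 105.99 = 0.3542 g

0.354 g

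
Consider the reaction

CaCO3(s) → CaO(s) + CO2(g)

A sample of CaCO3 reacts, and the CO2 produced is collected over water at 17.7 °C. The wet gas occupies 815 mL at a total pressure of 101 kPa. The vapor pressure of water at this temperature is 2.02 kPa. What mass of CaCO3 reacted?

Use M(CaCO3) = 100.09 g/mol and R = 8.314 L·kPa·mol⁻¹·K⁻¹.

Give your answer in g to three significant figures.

3.34 g

P(CO2) = 101 − 2.02 = 98.98 kPa
n(CO2) = PV/RT = (98.98 × 0.8150) / (8.314 × 290.85) = 0.03336 mol
n(CaCO3) = (1/1) × 0.03336 = 0.03336 mol
m(CaCO3) = 0.03336 × 100.09 = 3.339 g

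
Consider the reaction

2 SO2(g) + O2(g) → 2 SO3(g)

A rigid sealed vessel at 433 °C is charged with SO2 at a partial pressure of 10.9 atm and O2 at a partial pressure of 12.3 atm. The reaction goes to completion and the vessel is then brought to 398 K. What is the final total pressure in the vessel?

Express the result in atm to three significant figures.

Because the vessel is rigid and T is held at 433 °C, work the stoichiometry in partial pressures (P_i = n_iRT/V).
P(O2) required for 10.9 atm of SO2 = (1/2) × 10.9 = 5.450 atm; available 12.3 atm, so SO2 is limiting.
P(O2) remaining = 12.3 − (1/2) × 10.9 = 6.850 atm
P(gaseous products) = (2)/2 × 10.9 = 10.90 atm
P_total at 433 °C = 6.850 + 10.90 = 17.75 atm
Scaling to 398 K: P = 17.75 × 398/706.15 = 10.00 atm

10.0 atm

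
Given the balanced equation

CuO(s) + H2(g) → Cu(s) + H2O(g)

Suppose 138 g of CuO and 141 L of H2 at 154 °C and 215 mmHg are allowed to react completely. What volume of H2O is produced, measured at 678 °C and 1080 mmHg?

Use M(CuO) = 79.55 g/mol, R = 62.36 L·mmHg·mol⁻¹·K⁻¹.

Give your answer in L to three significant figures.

n(CuO) = 138 / 79.55 = 1.735 mol
n(H2) = PV/RT = (215 × 141) / (62.36 × 427.15) = 1.138 mol
For 1.735 mol CuO, stoichiometry requires (1/1) × 1.735 = 1.735 mol H2; 1.138 mol is available, so H2 is limiting.
n(H2O) = (1/1) × 1.138 = 1.138 mol
V(H2O) = nRT/P = 1.138 × 62.36 × 951.15 / 1080 = 62.50 L

62.5 L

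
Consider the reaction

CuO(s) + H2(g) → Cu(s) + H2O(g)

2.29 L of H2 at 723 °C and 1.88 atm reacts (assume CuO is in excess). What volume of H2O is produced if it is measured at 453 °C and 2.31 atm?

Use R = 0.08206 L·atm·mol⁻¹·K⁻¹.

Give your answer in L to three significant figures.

1.36 L

n(H2) = PV/RT = (1.88 × 2.29) / (0.08206 × 996.15) = 0.05267 mol
n(H2O) = (1/1) × 0.05267 = 0.05267 mol
V = nRT/P = 0.05267 × 0.08206 × 726.15 / 2.31 = 1.359 L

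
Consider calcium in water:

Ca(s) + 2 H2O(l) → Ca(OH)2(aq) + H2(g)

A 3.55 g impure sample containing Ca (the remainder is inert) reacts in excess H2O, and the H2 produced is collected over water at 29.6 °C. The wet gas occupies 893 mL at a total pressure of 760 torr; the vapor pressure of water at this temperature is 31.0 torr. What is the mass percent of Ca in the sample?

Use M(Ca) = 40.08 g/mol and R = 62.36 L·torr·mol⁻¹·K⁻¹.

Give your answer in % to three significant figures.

38.9 %

P(H2) = 760 − 31.0 = 729.0 torr
n(H2) = PV/RT = (729.0 × 0.8930) / (62.36 × 302.75) = 0.03448 mol
n(Ca) = (1/1) × 0.03448 = 0.03448 mol
m(Ca) = 0.03448 × 40.08 = 1.382 g
%Ca = 1.382 / 3.55 × 100 = 38.93%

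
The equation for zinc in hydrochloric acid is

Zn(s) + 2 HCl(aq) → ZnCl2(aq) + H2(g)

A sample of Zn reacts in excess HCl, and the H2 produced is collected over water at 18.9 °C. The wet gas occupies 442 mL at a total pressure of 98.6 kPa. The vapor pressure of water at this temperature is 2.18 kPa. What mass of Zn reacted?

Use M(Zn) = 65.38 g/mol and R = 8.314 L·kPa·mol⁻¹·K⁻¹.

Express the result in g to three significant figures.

1.15 g

P(H2) = 98.6 − 2.18 = 96.42 kPa
n(H2) = PV/RT = (96.42 × 0.4420) / (8.314 × 292.05) = 0.01755 mol
n(Zn) = (1/1) × 0.01755 = 0.01755 mol
m(Zn) = 0.01755 × 65.38 = 1.147 g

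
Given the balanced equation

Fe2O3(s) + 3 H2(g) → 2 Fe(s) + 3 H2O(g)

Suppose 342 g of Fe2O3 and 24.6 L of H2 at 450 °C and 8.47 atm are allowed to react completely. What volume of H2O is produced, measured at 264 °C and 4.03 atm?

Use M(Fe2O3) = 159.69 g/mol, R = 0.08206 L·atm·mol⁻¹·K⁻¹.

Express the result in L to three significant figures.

n(Fe2O3) = 342 / 159.69 = 2.142 mol
n(H2) = PV/RT = (8.47 × 24.6) / (0.08206 × 723.15) = 3.511 mol
For 2.142 mol Fe2O3, stoichiometry requires (3/1) × 2.142 = 6.426 mol H2; 3.511 mol is available, so H2 is limiting.
n(H2O) = (3/3) × 3.511 = 3.511 mol
V(H2O) = nRT/P = 3.511 × 0.08206 × 537.15 / 4.03 = 38.40 L

38.4 L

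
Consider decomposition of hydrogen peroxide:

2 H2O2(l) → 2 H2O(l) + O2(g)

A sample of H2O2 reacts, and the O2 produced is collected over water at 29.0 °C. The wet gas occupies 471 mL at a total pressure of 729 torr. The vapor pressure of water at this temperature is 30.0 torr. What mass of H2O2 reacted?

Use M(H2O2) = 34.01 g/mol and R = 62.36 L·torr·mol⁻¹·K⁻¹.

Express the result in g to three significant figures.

P(O2) = 729 − 30.0 = 699.0 torr
n(O2) = PV/RT = (699.0 × 0.4710) / (62.36 × 302.15) = 0.01747 mol
n(H2O2) = (2/1) × 0.01747 = 0.03494 mol
m(H2O2) = 0.03494 × 34.01 = 1.188 g

1.19 g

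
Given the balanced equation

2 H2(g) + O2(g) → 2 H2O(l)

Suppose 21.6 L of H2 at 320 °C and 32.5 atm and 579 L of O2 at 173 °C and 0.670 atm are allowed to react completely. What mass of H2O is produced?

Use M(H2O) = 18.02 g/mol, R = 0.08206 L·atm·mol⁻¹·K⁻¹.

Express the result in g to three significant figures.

260 g

n(H2) = PV/RT = (32.5 × 21.6) / (0.08206 × 593.15) = 14.42 mol
n(O2) = PV/RT = (0.670 × 579) / (0.08206 × 446.15) = 10.60 mol
For 14.42 mol H2, stoichiometry requires (1/2) × 14.42 = 7.210 mol O2; 10.60 mol is available, so H2 is limiting.
n(H2O) = (2/2) × 14.42 = 14.42 mol
m(H2O) = 14.42 × 18.02 = 259.8 g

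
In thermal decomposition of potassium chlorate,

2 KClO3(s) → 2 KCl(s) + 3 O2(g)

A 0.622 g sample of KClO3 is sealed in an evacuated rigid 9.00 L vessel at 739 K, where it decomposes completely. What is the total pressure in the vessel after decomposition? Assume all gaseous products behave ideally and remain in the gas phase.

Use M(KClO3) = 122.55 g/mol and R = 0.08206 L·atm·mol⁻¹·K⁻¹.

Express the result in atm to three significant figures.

n(KClO3) = 0.622 / 122.55 = 0.005075 mol
n(gas produced) = (3/2) × 0.005075 = 0.007612 mol
P = nRT/V = 0.007612 × 0.08206 × 739 / 9.00 = 0.05129 atm

0.0513 atm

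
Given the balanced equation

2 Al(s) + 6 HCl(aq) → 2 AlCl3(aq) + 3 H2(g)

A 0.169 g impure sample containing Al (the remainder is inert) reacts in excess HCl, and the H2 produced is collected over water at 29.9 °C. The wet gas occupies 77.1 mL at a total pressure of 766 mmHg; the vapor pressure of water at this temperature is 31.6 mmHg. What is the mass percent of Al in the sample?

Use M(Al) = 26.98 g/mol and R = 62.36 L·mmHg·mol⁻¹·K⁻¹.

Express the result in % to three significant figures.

P(H2) = 766 − 31.6 = 734.4 mmHg
n(H2) = PV/RT = (734.4 × 0.07710) / (62.36 × 303.05) = 0.002996 mol
n(Al) = (2/3) × 0.002996 = 0.001997 mol
m(Al) = 0.001997 × 26.98 = 0.05388 g
%Al = 0.05388 / 0.169 × 100 = 31.88%

31.9 %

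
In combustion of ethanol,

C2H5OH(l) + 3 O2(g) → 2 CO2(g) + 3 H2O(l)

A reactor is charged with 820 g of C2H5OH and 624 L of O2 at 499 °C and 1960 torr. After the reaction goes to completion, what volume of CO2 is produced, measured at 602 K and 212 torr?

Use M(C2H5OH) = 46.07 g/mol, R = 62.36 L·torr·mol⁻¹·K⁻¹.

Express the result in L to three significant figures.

n(C2H5OH) = 820 / 46.07 = 17.80 mol
n(O2) = PV/RT = (1960 × 624) / (62.36 × 772.15) = 25.40 mol
For 17.80 mol C2H5OH, stoichiometry requires (3/1) × 17.80 = 53.40 mol O2; 25.40 mol is available, so O2 is limiting.
n(CO2) = (2/3) × 25.40 = 16.93 mol
V(CO2) = nRT/P = 16.93 × 62.36 × 602 / 212 = 2998 L

3000 L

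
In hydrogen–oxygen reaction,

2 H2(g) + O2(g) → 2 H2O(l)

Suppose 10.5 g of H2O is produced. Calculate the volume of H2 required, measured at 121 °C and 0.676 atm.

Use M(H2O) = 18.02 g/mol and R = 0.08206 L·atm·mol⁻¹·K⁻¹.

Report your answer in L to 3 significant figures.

27.9 L

n(H2O) = 10.50 / 18.02 = 0.5827 mol
n(H2) = (2/2) × 0.5827 = 0.5827 mol
V = nRT/P = 0.5827 × 0.08206 × 394.15 / 0.676 = 27.88 L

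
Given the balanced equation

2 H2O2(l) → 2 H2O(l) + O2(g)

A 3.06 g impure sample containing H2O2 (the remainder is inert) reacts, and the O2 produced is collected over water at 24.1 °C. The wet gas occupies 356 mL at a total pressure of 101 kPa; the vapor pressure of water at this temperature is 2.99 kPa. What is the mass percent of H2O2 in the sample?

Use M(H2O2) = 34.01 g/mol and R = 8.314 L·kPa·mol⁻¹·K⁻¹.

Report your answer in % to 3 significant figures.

P(O2) = 101 − 2.99 = 98.01 kPa
n(O2) = PV/RT = (98.01 × 0.3560) / (8.314 × 297.25) = 0.01412 mol
n(H2O2) = (2/1) × 0.01412 = 0.02824 mol
m(H2O2) = 0.02824 × 34.01 = 0.9604 g
%H2O2 = 0.9604 / 3.06 × 100 = 31.39%

31.4 %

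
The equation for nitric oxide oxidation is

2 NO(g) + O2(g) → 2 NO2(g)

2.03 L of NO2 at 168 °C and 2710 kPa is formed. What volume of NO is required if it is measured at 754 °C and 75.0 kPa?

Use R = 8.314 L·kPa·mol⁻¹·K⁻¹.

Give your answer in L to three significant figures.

n(NO2) = PV/RT = (2710 × 2.03) / (8.314 × 441.15) = 1.500 mol
n(NO) = (2/2) × 1.500 = 1.500 mol
V = nRT/P = 1.500 × 8.314 × 1027.15 / 75.0 = 170.8 L

171 L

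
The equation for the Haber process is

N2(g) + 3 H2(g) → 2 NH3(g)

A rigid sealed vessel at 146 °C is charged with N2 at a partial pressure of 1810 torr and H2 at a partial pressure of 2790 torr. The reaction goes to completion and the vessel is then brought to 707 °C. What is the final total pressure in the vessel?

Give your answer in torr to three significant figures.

6410 torr

Because the vessel is rigid and T is held at 146 °C, work the stoichiometry in partial pressures (P_i = n_iRT/V).
P(H2) required for 1810 torr of N2 = (3/1) × 1810 = 5430 torr; available 2790 torr, so H2 is limiting.
P(N2) remaining = 1810 − (1/3) × 2790 = 880.0 torr
P(gaseous products) = (2)/3 × 2790 = 1860 torr
P_total at 146 °C = 880.0 + 1860 = 2740 torr
Scaling to 707 °C: P = 2740 × 980.15/419.15 = 6407 torr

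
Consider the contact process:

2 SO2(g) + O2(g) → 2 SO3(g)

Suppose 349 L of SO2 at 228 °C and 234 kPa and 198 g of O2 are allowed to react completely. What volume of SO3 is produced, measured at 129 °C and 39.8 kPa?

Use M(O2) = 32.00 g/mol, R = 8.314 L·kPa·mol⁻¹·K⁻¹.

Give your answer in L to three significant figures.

n(SO2) = PV/RT = (234 × 349) / (8.314 × 501.15) = 19.60 mol
n(O2) = 198 / 32.00 = 6.188 mol
For 19.60 mol SO2, stoichiometry requires (1/2) × 19.60 = 9.800 mol O2; 6.188 mol is available, so O2 is limiting.
n(SO3) = (2/1) × 6.188 = 12.38 mol
V(SO3) = nRT/P = 12.38 × 8.314 × 402.15 / 39.8 = 1040 L

1040 L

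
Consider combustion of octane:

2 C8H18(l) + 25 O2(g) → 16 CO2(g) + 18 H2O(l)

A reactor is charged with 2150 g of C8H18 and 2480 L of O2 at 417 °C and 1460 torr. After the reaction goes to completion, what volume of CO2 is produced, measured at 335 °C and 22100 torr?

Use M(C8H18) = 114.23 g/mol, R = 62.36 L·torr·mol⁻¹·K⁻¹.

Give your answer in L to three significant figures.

92.4 L

n(C8H18) = 2150 / 114.23 = 18.82 mol
n(O2) = PV/RT = (1460 × 2480) / (62.36 × 690.15) = 84.13 mol
For 18.82 mol C8H18, stoichiometry requires (25/2) × 18.82 = 235.2 mol O2; 84.13 mol is available, so O2 is limiting.
n(CO2) = (16/25) × 84.13 = 53.84 mol
V(CO2) = nRT/P = 53.84 × 62.36 × 608.15 / 22100 = 92.39 L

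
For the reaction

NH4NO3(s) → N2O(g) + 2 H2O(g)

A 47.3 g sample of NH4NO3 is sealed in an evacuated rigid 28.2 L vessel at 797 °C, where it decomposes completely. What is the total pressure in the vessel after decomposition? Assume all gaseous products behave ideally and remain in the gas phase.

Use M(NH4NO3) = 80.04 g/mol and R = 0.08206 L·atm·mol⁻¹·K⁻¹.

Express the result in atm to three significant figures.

n(NH4NO3) = 47.3 / 80.04 = 0.5910 mol
n(gas produced) = (3/1) × 0.5910 = 1.773 mol
P = nRT/V = 1.773 × 0.08206 × 1070.15 / 28.2 = 5.521 atm

5.52 atm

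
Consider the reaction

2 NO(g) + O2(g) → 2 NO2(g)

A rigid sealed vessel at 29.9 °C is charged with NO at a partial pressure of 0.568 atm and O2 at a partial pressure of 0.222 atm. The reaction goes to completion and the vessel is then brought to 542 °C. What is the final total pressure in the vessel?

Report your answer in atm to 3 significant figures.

1.53 atm

With V and T fixed, P_i ∝ n_i, so the mole ratios apply directly to partial pressures at 29.9 °C.
P(O2) required for 0.568 atm of NO = (1/2) × 0.568 = 0.2840 atm; available 0.222 atm, so O2 is limiting.
P(NO) remaining = 0.568 − (2/1) × 0.222 = 0.1240 atm
P(gaseous products) = (2)/1 × 0.222 = 0.4440 atm
P_total at 29.9 °C = 0.1240 + 0.4440 = 0.5680 atm
Scaling to 542 °C: P = 0.5680 × 815.15/303.05 = 1.528 atm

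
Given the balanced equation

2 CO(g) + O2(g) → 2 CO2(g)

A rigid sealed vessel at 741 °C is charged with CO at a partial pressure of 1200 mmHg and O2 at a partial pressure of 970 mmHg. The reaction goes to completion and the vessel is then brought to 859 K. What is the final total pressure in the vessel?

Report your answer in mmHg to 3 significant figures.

1330 mmHg

With V and T fixed, P_i ∝ n_i, so the mole ratios apply directly to partial pressures at 741 °C.
P(O2) required for 1200 mmHg of CO = (1/2) × 1200 = 600.0 mmHg; available 970 mmHg, so CO is limiting.
P(O2) remaining = 970 − (1/2) × 1200 = 370.0 mmHg
P(gaseous products) = (2)/2 × 1200 = 1200 mmHg
P_total at 741 °C = 370.0 + 1200 = 1570 mmHg
Scaling to 859 K: P = 1570 × 859/1014.15 = 1330 mmHg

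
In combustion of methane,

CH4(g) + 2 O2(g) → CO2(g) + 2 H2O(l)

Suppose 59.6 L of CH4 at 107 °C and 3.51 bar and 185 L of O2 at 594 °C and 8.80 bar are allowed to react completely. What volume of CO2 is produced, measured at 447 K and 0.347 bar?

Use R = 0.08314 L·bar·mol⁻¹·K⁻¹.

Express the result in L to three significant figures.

709 L

n(CH4) = PV/RT = (3.51 × 59.6) / (0.08314 × 380.15) = 6.619 mol
n(O2) = PV/RT = (8.80 × 185) / (0.08314 × 867.15) = 22.58 mol
For 6.619 mol CH4, stoichiometry requires (2/1) × 6.619 = 13.24 mol O2; 22.58 mol is available, so CH4 is limiting.
n(CO2) = (1/1) × 6.619 = 6.619 mol
V(CO2) = nRT/P = 6.619 × 0.08314 × 447 / 0.347 = 708.9 L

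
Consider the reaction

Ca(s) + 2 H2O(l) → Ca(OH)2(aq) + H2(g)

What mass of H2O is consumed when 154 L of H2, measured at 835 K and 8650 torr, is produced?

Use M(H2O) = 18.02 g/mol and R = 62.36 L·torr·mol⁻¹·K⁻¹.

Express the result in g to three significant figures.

n(H2) = PV/RT = (8650 × 154) / (62.36 × 835) = 25.58 mol
n(H2O) = (2/1) × 25.58 = 51.16 mol
m(H2O) = 51.16 × 18.02 = 921.9 g

922 g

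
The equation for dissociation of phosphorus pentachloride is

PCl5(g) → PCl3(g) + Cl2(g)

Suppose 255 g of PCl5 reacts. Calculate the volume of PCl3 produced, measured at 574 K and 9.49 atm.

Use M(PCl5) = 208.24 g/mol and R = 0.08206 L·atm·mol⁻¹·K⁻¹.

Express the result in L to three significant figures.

6.08 L

n(PCl5) = 255.0 / 208.24 = 1.225 mol
n(PCl3) = (1/1) × 1.225 = 1.225 mol
V = nRT/P = 1.225 × 0.08206 × 574 / 9.49 = 6.080 L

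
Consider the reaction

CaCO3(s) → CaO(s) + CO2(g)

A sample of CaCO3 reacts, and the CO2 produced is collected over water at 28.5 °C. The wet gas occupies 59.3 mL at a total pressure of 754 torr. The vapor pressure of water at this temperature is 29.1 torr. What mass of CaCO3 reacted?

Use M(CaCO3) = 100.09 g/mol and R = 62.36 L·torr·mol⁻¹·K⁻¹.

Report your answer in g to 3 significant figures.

P(CO2) = 754 − 29.1 = 724.9 torr
n(CO2) = PV/RT = (724.9 × 0.05930) / (62.36 × 301.65) = 0.002285 mol
n(CaCO3) = (1/1) × 0.002285 = 0.002285 mol
m(CaCO3) = 0.002285 × 100.09 = 0.2287 g

0.229 g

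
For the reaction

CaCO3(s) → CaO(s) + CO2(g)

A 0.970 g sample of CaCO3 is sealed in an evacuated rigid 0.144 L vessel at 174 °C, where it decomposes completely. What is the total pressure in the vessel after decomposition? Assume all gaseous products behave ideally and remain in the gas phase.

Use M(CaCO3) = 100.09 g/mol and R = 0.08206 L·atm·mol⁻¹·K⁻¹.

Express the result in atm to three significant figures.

n(CaCO3) = 0.970 / 100.09 = 0.009691 mol
n(gas produced) = (1/1) × 0.009691 = 0.009691 mol
P = nRT/V = 0.009691 × 0.08206 × 447.15 / 0.144 = 2.469 atm

2.47 atm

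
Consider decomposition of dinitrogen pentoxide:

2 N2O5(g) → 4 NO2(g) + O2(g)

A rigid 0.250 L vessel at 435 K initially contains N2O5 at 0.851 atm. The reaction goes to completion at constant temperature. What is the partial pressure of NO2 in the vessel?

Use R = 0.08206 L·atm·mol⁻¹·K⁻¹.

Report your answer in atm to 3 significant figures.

n(N2O5)₀ = PV/RT = (0.851 × 0.250) / (0.08206 × 435) = 0.005960 mol
n(NO2) = (4/2) × 0.005960 = 0.01192 mol
P(NO2) = nRT/V = 0.01192 × 0.08206 × 435 / 0.250 = 1.702 atm

1.70 atm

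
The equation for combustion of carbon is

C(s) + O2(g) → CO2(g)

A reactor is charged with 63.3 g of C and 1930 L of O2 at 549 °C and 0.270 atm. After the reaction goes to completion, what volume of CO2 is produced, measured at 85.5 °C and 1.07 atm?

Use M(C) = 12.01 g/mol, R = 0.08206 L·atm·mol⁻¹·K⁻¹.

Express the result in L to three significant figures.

n(C) = 63.3 / 12.01 = 5.271 mol
n(O2) = PV/RT = (0.270 × 1930) / (0.08206 × 822.15) = 7.724 mol
For 5.271 mol C, stoichiometry requires (1/1) × 5.271 = 5.271 mol O2; 7.724 mol is available, so C is limiting.
n(CO2) = (1/1) × 5.271 = 5.271 mol
V(CO2) = nRT/P = 5.271 × 0.08206 × 358.65 / 1.07 = 145.0 L

145 L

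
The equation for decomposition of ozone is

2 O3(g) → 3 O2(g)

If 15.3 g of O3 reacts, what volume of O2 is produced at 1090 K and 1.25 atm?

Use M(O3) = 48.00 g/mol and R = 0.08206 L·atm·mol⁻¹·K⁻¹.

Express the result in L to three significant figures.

34.2 L

n(O3) = 15.30 / 48.00 = 0.3188 mol
n(O2) = (3/2) × 0.3188 = 0.4782 mol
V = nRT/P = 0.4782 × 0.08206 × 1090 / 1.25 = 34.22 L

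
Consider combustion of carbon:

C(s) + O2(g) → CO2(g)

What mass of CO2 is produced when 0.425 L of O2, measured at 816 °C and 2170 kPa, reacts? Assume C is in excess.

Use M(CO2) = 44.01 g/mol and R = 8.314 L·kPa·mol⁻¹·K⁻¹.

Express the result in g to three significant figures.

n(O2) = PV/RT = (2170 × 0.425) / (8.314 × 1089.15) = 0.1018 mol
n(CO2) = (1/1) × 0.1018 = 0.1018 mol
m(CO2) = 0.1018 × 44.01 = 4.480 g

4.48 g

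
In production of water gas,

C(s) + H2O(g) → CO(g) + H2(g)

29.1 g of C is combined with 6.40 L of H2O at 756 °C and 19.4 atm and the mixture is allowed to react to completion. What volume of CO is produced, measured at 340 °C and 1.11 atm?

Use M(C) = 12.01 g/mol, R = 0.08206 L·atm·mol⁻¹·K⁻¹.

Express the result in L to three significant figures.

66.6 L

n(C) = 29.1 / 12.01 = 2.423 mol
n(H2O) = PV/RT = (19.4 × 6.40) / (0.08206 × 1029.15) = 1.470 mol
For 2.423 mol C, stoichiometry requires (1/1) × 2.423 = 2.423 mol H2O; 1.470 mol is available, so H2O is limiting.
n(CO) = (1/1) × 1.470 = 1.470 mol
V(CO) = nRT/P = 1.470 × 0.08206 × 613.15 / 1.11 = 66.63 L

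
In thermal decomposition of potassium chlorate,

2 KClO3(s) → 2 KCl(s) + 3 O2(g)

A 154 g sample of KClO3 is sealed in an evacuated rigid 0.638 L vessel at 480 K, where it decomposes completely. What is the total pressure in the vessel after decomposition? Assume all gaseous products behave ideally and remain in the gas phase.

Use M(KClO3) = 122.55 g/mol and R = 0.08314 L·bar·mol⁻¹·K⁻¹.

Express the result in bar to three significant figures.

118 bar

n(KClO3) = 154 / 122.55 = 1.257 mol
n(gas produced) = (3/2) × 1.257 = 1.885 mol
P = nRT/V = 1.885 × 0.08314 × 480 / 0.638 = 117.9 bar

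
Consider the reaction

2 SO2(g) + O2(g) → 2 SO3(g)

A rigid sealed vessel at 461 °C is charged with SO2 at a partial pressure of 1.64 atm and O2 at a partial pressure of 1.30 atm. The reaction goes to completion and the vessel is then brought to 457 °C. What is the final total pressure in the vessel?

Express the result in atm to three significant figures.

With V and T fixed, P_i ∝ n_i, so the mole ratios apply directly to partial pressures at 461 °C.
P(O2) required for 1.64 atm of SO2 = (1/2) × 1.64 = 0.8200 atm; available 1.30 atm, so SO2 is limiting.
P(O2) remaining = 1.30 − (1/2) × 1.64 = 0.4800 atm
P(gaseous products) = (2)/2 × 1.64 = 1.640 atm
P_total at 461 °C = 0.4800 + 1.640 = 2.120 atm
Scaling to 457 °C: P = 2.120 × 730.15/734.15 = 2.108 atm

2.11 atm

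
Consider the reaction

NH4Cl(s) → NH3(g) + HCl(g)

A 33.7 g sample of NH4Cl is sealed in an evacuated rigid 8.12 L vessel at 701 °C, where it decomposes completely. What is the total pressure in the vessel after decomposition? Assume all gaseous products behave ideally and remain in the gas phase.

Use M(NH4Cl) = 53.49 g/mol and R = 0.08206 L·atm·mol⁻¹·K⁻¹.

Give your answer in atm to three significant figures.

12.4 atm

n(NH4Cl) = 33.7 / 53.49 = 0.6300 mol
n(gas produced) = (2/1) × 0.6300 = 1.260 mol
P = nRT/V = 1.260 × 0.08206 × 974.15 / 8.12 = 12.40 atm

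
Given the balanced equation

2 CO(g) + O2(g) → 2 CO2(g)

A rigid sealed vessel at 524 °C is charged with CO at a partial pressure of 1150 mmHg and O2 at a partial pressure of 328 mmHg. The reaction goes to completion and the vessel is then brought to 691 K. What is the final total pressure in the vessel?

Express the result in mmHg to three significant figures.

997 mmHg

Because the vessel is rigid and T is held at 524 °C, work the stoichiometry in partial pressures (P_i = n_iRT/V).
P(O2) required for 1150 mmHg of CO = (1/2) × 1150 = 575.0 mmHg; available 328 mmHg, so O2 is limiting.
P(CO) remaining = 1150 − (2/1) × 328 = 494.0 mmHg
P(gaseous products) = (2)/1 × 328 = 656.0 mmHg
P_total at 524 °C = 494.0 + 656.0 = 1150 mmHg
Scaling to 691 K: P = 1150 × 691/797.15 = 996.9 mmHg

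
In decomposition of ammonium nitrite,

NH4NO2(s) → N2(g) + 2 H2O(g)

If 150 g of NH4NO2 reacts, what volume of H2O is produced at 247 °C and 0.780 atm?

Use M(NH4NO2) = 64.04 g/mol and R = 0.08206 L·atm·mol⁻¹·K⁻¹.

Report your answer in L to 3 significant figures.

n(NH4NO2) = 150.0 / 64.04 = 2.342 mol
n(H2O) = (2/1) × 2.342 = 4.684 mol
V = nRT/P = 4.684 × 0.08206 × 520.15 / 0.780 = 256.3 L

256 L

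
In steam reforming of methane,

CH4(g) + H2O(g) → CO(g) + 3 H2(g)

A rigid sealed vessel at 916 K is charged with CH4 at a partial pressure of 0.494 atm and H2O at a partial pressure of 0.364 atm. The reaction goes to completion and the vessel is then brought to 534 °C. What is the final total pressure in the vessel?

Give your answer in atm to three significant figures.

With V and T fixed, P_i ∝ n_i, so the mole ratios apply directly to partial pressures at 916 K.
P(H2O) required for 0.494 atm of CH4 = (1/1) × 0.494 = 0.4940 atm; available 0.364 atm, so H2O is limiting.
P(CH4) remaining = 0.494 − (1/1) × 0.364 = 0.1300 atm
P(gaseous products) = (1+3)/1 × 0.364 = 1.456 atm
P_total at 916 K = 0.1300 + 1.456 = 1.586 atm
Scaling to 534 °C: P = 1.586 × 807.15/916 = 1.398 atm

1.40 atm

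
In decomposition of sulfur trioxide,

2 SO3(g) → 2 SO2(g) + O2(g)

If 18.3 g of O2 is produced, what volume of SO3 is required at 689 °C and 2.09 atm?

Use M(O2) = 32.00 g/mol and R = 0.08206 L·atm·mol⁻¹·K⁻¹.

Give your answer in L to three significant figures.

n(O2) = 18.30 / 32.00 = 0.5719 mol
n(SO3) = (2/1) × 0.5719 = 1.144 mol
V = nRT/P = 1.144 × 0.08206 × 962.15 / 2.09 = 43.22 L

43.2 L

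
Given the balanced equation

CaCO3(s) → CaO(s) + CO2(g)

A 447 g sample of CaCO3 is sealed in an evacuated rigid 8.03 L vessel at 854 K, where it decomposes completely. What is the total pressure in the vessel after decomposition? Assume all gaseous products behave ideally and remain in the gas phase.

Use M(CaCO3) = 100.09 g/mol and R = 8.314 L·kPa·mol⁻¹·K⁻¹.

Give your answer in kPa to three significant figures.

3950 kPa

n(CaCO3) = 447 / 100.09 = 4.466 mol
n(gas produced) = (1/1) × 4.466 = 4.466 mol
P = nRT/V = 4.466 × 8.314 × 854 / 8.03 = 3949 kPa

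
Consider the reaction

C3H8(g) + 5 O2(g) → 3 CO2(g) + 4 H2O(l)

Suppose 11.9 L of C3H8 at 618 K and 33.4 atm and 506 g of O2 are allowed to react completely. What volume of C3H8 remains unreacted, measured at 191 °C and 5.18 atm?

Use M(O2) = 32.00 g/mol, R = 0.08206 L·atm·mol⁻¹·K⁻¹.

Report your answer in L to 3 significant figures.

34.4 L

n(C3H8) = PV/RT = (33.4 × 11.9) / (0.08206 × 618) = 7.837 mol
n(O2) = 506 / 32.00 = 15.81 mol
For 7.837 mol C3H8, stoichiometry requires (5/1) × 7.837 = 39.19 mol O2; 15.81 mol is available, so O2 is limiting.
n(C3H8) consumed = (1/5) × 15.81 = 3.162 mol; remaining = 7.837 − 3.162 = 4.675 mol
V(C3H8) = nRT/P = 4.675 × 0.08206 × 464.15 / 5.18 = 34.37 L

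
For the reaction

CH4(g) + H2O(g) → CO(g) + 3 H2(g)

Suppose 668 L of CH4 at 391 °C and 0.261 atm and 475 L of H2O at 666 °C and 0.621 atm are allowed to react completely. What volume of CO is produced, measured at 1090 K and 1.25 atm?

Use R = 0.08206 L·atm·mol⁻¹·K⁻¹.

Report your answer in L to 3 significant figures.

229 L

n(CH4) = PV/RT = (0.261 × 668) / (0.08206 × 664.15) = 3.199 mol
n(H2O) = PV/RT = (0.621 × 475) / (0.08206 × 939.15) = 3.828 mol
For 3.199 mol CH4, stoichiometry requires (1/1) × 3.199 = 3.199 mol H2O; 3.828 mol is available, so CH4 is limiting.
n(CO) = (1/1) × 3.199 = 3.199 mol
V(CO) = nRT/P = 3.199 × 0.08206 × 1090 / 1.25 = 228.9 L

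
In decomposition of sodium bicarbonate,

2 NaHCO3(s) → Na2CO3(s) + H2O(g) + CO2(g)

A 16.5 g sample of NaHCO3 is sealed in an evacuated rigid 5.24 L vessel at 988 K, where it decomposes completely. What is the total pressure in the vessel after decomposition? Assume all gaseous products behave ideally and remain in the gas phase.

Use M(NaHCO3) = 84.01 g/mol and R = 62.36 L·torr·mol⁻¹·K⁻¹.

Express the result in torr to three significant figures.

n(NaHCO3) = 16.5 / 84.01 = 0.1964 mol
n(gas produced) = (2/2) × 0.1964 = 0.1964 mol
P = nRT/V = 0.1964 × 62.36 × 988 / 5.24 = 2309 torr

2310 torr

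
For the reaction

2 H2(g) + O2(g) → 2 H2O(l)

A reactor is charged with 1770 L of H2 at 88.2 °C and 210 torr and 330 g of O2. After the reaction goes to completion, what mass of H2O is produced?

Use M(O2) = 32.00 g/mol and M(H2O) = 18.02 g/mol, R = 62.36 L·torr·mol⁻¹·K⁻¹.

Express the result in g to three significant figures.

n(H2) = PV/RT = (210 × 1770) / (62.36 × 361.35) = 16.50 mol
n(O2) = 330 / 32.00 = 10.31 mol
For 16.50 mol H2, stoichiometry requires (1/2) × 16.50 = 8.250 mol O2; 10.31 mol is available, so H2 is limiting.
n(H2O) = (2/2) × 16.50 = 16.50 mol
m(H2O) = 16.50 × 18.02 = 297.3 g

297 g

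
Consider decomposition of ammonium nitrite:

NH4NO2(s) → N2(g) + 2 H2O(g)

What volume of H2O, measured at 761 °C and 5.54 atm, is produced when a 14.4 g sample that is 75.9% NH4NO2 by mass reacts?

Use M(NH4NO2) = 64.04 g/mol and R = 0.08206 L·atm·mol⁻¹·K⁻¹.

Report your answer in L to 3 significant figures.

mass of NH4NO2 = 14.4 × 75.9/100 = 10.93 g
n(NH4NO2) = 10.93 / 64.04 = 0.1707 mol
n(H2O) = (2/1) × 0.1707 = 0.3414 mol
V = nRT/P = 0.3414 × 0.08206 × 1034.15 / 5.54 = 5.230 L

5.23 L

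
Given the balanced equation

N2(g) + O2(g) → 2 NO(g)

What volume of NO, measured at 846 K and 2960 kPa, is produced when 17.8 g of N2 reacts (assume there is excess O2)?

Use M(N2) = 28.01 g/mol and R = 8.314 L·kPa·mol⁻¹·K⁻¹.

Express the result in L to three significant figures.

n(N2) = 17.80 / 28.01 = 0.6355 mol
n(NO) = (2/1) × 0.6355 = 1.271 mol
V = nRT/P = 1.271 × 8.314 × 846 / 2960 = 3.020 L

3.02 L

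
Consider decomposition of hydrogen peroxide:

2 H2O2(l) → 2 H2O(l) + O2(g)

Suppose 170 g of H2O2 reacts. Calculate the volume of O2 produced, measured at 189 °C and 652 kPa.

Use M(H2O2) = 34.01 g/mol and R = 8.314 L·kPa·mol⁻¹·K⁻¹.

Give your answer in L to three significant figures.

n(H2O2) = 170.0 / 34.01 = 4.999 mol
n(O2) = (1/2) × 4.999 = 2.499 mol
V = nRT/P = 2.499 × 8.314 × 462.15 / 652 = 14.73 L

14.7 L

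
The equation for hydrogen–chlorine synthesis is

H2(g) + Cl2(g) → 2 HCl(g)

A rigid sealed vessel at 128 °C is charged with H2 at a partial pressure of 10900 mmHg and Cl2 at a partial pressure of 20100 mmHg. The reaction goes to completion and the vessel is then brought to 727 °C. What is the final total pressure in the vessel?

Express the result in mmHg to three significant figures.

77300 mmHg

Because the vessel is rigid and T is held at 128 °C, work the stoichiometry in partial pressures (P_i = n_iRT/V).
P(Cl2) required for 10900 mmHg of H2 = (1/1) × 10900 = 10900 mmHg; available 20100 mmHg, so H2 is limiting.
P(Cl2) remaining = 20100 − (1/1) × 10900 = 9200 mmHg
P(gaseous products) = (2)/1 × 10900 = 21800 mmHg
P_total at 128 °C = 9200 + 21800 = 31000 mmHg
Scaling to 727 °C: P = 31000 × 1000.15/401.15 = 77290 mmHg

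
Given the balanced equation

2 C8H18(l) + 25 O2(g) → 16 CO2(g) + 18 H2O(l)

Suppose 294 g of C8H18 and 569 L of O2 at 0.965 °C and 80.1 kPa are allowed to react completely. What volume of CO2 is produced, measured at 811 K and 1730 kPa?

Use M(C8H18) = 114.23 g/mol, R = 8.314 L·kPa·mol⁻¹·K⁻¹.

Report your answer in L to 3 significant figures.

n(C8H18) = 294 / 114.23 = 2.574 mol
n(O2) = PV/RT = (80.1 × 569) / (8.314 × 274.115) = 20.00 mol
For 2.574 mol C8H18, stoichiometry requires (25/2) × 2.574 = 32.17 mol O2; 20.00 mol is available, so O2 is limiting.
n(CO2) = (16/25) × 20.00 = 12.80 mol
V(CO2) = nRT/P = 12.80 × 8.314 × 811 / 1730 = 49.89 L

49.9 L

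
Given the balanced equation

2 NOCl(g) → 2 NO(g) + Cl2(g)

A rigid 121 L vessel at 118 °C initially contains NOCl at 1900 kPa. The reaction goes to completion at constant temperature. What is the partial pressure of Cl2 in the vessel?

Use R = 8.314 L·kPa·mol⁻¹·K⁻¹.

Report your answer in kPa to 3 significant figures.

950 kPa

n(NOCl)₀ = PV/RT = (1900 × 121) / (8.314 × 391.15) = 70.69 mol
n(Cl2) = (1/2) × 70.69 = 35.34 mol
P(Cl2) = nRT/V = 35.34 × 8.314 × 391.15 / 121 = 949.8 kPa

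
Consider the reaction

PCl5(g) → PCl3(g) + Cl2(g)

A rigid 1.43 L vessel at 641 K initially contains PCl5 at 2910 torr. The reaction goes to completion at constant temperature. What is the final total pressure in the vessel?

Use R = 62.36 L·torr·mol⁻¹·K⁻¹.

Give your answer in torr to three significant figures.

At constant T and V, P ∝ n(gas): 1 mol gas → 2 mol gas.
P_final = (2/1) × 2910 = 5820 torr

5820 torr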